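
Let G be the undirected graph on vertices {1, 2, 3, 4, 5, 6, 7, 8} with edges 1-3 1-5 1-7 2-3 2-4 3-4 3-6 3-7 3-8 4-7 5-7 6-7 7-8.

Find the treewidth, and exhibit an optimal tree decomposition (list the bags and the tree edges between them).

Each bag holds 3 vertices, so the decomposition has width 2, which upper-bounds the treewidth. For the lower bound, the 3 vertices {2, 3, 4} are pairwise adjacent, and any tree decomposition puts a clique entirely inside one bag — forcing width ≥ 2. Combining the bounds, tw(G) = 2.

Treewidth 2.
One optimal decomposition is:
Bags: B1 = {3, 6, 7}  B2 = {3, 7, 8}  B3 = {1, 3, 7}  B4 = {3, 4, 7}  B5 = {1, 5, 7}  B6 = {2, 3, 4}
Tree: B1–B2, B1–B3, B2–B4, B3–B5, B4–B6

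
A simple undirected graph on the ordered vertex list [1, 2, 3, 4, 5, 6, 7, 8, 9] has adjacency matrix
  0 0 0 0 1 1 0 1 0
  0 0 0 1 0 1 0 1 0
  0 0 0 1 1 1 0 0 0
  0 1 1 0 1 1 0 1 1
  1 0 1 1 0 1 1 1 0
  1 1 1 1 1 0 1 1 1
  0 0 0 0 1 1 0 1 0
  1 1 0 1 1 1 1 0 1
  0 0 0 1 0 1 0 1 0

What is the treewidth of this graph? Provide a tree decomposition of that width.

The largest bag has 4 vertices, giving width 3; this decomposition certifies tw(G) ≤ 3. Conversely, {1, 5, 6, 8} is a clique of size 4, and the vertices of any clique must share a bag in every tree decomposition; so some bag has ≥ 4 vertices and tw(G) ≥ 3. Hence tw(G) = 3 exactly.

Treewidth 3.
One such decomposition:
Bags: B1 = {1, 5, 6, 8}  B2 = {4, 5, 6, 8}  B3 = {2, 4, 6, 8}  B4 = {3, 4, 5, 6}  B5 = {4, 6, 8, 9}  B6 = {5, 6, 7, 8}
Tree: B1–B2, B2–B3, B2–B4, B2–B5, B1–B6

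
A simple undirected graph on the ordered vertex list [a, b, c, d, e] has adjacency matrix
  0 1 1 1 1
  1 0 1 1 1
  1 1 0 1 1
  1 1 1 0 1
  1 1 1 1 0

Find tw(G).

A width-4 tree decomposition is:
Bags: B1 = {a, b, c, d, e}
Tree: (single bag)
With just one bag of size 5, the width is 5 − 1 = 4, so tw(G) ≤ 4. For the lower bound, the 5 vertices {a, b, c, d, e} are pairwise adjacent, and any tree decomposition puts a clique entirely inside one bag — forcing width ≥ 4. Therefore the treewidth is 4.

4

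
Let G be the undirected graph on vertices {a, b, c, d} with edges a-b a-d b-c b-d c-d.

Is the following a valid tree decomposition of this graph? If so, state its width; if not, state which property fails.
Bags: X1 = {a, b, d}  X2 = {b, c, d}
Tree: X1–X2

Yes; width 2.

Vertex coverage: the bags together contain {a, b, c, d}, the full vertex set. Edge coverage: each edge of G has both endpoints in at least one bag. Running intersection: for every vertex, the bags containing it form a connected subtree. All three properties hold, so this is a valid tree decomposition of width max|bag| − 1 = 2, and hence tw(G) ≤ 2.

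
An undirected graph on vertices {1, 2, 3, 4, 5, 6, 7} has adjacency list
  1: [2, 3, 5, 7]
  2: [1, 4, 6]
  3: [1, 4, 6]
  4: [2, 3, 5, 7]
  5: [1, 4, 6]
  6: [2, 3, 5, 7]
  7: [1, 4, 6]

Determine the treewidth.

A width-3 tree decomposition is:
Bags: B1 = {1, 3, 4, 6}  B2 = {1, 2, 4, 6}  B3 = {1, 4, 6, 7}  B4 = {1, 4, 5, 6}
Tree: B1–B2, B2–B3, B3–B4
The largest bag has 4 vertices, giving width 3; this decomposition certifies tw(G) ≤ 3. For the lower bound: the 4 vertex sets {3,4}, {1,2}, {6}, {7} are disjoint, each induces a connected subgraph, and every pair is joined by at least one edge of G. Contracting each set to a single vertex therefore yields K_{4} as a minor, and since treewidth is minor-monotone, tw(G) ≥ tw(K_{4}) = 3. Hence tw(G) = 3 exactly.

3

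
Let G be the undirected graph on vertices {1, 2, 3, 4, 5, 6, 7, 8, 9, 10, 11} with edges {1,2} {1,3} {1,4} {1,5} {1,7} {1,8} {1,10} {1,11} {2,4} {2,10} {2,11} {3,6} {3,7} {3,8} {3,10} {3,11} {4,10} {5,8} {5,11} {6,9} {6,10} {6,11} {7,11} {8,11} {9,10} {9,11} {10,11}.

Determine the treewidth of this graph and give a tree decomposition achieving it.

The largest bag has 4 vertices, giving width 3; this decomposition certifies tw(G) ≤ 3. Conversely, {1, 2, 10, 11} is a clique of size 4, and the vertices of any clique must share a bag in every tree decomposition; so some bag has ≥ 4 vertices and tw(G) ≥ 3. Hence tw(G) = 3 exactly.

Treewidth 3.
Bags: B1 = {6, 9, 10, 11}  B2 = {3, 6, 10, 11}  B3 = {1, 3, 10, 11}  B4 = {1, 3, 8, 11}  B5 = {1, 2, 10, 11}  B6 = {1, 5, 8, 11}  B7 = {1, 2, 4, 10}  B8 = {1, 3, 7, 11}
Tree: B1–B2, B2–B3, B3–B4, B3–B5, B4–B6, B5–B7, B3–B8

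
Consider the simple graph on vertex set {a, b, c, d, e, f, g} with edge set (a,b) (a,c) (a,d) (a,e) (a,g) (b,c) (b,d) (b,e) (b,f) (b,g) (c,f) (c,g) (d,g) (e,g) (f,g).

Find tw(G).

3

A width-3 tree decomposition is:
Bags: B1 = {b, c, f, g}  B2 = {a, b, c, g}  B3 = {a, b, e, g}  B4 = {a, b, d, g}
Tree: B1–B2, B2–B3, B3–B4
The largest bag has 4 vertices, giving width 3; this decomposition certifies tw(G) ≤ 3. Conversely, {a, b, d, g} is a clique of size 4, and the vertices of any clique must share a bag in every tree decomposition; so some bag has ≥ 4 vertices and tw(G) ≥ 3. Therefore the treewidth is 3.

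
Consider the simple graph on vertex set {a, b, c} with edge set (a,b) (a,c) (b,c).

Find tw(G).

2

A width-2 tree decomposition is:
Bags: B1 = {a, b, c}
Tree: (single bag)
A single bag containing all 3 vertices is trivially a valid decomposition of width 2. Conversely, {a, b, c} is a clique of size 3, and the vertices of any clique must share a bag in every tree decomposition; so some bag has ≥ 3 vertices and tw(G) ≥ 2. Combining the bounds, tw(G) = 2.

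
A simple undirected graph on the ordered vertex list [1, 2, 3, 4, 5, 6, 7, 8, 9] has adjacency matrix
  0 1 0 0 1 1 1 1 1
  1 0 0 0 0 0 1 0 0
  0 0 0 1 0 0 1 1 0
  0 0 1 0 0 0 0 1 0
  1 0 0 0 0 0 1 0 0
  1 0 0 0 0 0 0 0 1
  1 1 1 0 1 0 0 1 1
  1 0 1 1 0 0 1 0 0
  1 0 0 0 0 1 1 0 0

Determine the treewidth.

2

A width-2 tree decomposition is:
Bags: B1 = {1, 5, 7}  B2 = {1, 7, 9}  B3 = {1, 6, 9}  B4 = {1, 7, 8}  B5 = {3, 7, 8}  B6 = {3, 4, 8}  B7 = {1, 2, 7}
Tree: B1–B2, B2–B3, B2–B4, B4–B5, B5–B6, B2–B7
Each bag holds 3 vertices, so the decomposition has width 2, which upper-bounds the treewidth. Conversely, {1, 6, 9} is a clique of size 3, and the vertices of any clique must share a bag in every tree decomposition; so some bag has ≥ 3 vertices and tw(G) ≥ 2. The upper and lower bounds meet at 2, so that is the treewidth.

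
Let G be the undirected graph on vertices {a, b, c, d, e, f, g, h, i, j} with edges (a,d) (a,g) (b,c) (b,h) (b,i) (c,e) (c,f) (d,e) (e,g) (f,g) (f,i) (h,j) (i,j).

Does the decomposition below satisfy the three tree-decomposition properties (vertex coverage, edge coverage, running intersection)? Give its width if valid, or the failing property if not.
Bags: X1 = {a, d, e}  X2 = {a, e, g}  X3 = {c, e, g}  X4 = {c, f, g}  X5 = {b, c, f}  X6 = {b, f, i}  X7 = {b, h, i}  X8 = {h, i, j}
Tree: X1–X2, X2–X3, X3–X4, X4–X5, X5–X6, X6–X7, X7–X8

Every vertex of G appears in some bag (union = {a, b, c, d, e, f, g, h, i, j}); every edge is covered by a bag; and for each vertex v the set of bags containing v is connected in the bag tree. The decomposition is therefore valid. The largest bag has 3 vertices, so the width is 2.

Yes; width 2.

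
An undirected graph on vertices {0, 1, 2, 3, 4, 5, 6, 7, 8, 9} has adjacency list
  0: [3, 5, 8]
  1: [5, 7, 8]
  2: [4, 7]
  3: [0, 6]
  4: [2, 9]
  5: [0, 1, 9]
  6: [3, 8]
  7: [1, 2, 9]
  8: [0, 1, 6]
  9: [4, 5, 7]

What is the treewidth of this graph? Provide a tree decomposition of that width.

Treewidth 2.
Bags: B1 = {0, 3, 6}  B2 = {0, 6, 8}  B3 = {0, 5, 8}  B4 = {1, 5, 8}  B5 = {1, 5, 9}  B6 = {1, 7, 9}  B7 = {4, 7, 9}  B8 = {2, 4, 7}
Tree: B1–B2, B2–B3, B3–B4, B4–B5, B5–B6, B6–B7, B7–B8

Every bag has size at most 3, so the width is 3 − 1 = 2 and tw(G) ≤ 2. The edges 3–6–8–0–3 form a cycle, so G is not a tree and its treewidth is at least 2. The upper and lower bounds meet at 2, so that is the treewidth.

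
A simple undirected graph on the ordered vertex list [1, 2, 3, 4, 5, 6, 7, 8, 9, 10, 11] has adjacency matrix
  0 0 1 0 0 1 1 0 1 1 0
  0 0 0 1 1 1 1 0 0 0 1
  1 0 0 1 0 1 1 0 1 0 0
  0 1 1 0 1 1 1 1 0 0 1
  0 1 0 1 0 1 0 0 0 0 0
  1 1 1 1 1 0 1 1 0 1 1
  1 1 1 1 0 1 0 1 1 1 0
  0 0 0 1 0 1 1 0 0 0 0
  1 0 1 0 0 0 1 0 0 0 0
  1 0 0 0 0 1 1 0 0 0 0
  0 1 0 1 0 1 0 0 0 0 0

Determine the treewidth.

A width-3 tree decomposition is:
Bags: B1 = {1, 3, 6, 7}  B2 = {3, 4, 6, 7}  B3 = {2, 4, 6, 7}  B4 = {2, 4, 5, 6}  B5 = {4, 6, 7, 8}  B6 = {2, 4, 6, 11}  B7 = {1, 6, 7, 10}  B8 = {1, 3, 7, 9}
Tree: B1–B2, B2–B3, B3–B4, B3–B5, B3–B6, B1–B7, B1–B8
Every bag has size at most 4, so the width is 4 − 1 = 3 and tw(G) ≤ 3. Conversely, {1, 3, 7, 9} is a clique of size 4, and the vertices of any clique must share a bag in every tree decomposition; so some bag has ≥ 4 vertices and tw(G) ≥ 3. Therefore the treewidth is 3.

3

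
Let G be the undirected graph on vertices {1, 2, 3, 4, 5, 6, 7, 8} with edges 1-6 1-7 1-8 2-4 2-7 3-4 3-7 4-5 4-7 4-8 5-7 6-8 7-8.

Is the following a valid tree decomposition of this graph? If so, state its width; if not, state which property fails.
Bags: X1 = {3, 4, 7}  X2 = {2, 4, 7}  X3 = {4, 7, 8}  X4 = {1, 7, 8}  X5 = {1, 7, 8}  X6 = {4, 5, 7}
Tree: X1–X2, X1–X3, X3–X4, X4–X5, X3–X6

A tree decomposition must satisfy three properties: every vertex lies in some bag; for every edge, both endpoints lie together in some bag; and for every vertex, the bags containing it form a connected subtree. Here vertex 6 appears in no bag, so the decomposition is invalid.

No — vertex 6 appears in no bag.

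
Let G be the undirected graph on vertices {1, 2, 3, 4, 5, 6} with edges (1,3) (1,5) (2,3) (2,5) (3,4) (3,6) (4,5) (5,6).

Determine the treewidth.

A width-2 tree decomposition is:
Bags: B1 = {2, 3, 5}  B2 = {3, 4, 5}  B3 = {1, 3, 5}  B4 = {3, 5, 6}
Tree: B1–B2, B2–B3, B3–B4
Each bag holds 3 vertices, so the decomposition has width 2, which upper-bounds the treewidth. Since 5–2–3–4–5 is a cycle in G, G is not acyclic. Forests are exactly the graphs of treewidth ≤ 1, so tw(G) ≥ 2. The upper and lower bounds meet at 2, so that is the treewidth.

2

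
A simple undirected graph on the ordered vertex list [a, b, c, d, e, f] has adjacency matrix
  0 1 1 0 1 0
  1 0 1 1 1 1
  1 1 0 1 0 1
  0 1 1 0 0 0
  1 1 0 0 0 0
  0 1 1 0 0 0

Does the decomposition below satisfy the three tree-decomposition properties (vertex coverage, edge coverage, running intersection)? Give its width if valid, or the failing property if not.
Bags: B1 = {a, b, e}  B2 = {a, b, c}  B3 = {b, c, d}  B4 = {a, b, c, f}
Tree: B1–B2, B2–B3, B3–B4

A tree decomposition must satisfy three properties: every vertex lies in some bag; for every edge, both endpoints lie together in some bag; and for every vertex, the bags containing it form a connected subtree. Here bags containing vertex a are not connected in the tree, so the decomposition is invalid.

No — bags containing vertex a are not connected in the tree.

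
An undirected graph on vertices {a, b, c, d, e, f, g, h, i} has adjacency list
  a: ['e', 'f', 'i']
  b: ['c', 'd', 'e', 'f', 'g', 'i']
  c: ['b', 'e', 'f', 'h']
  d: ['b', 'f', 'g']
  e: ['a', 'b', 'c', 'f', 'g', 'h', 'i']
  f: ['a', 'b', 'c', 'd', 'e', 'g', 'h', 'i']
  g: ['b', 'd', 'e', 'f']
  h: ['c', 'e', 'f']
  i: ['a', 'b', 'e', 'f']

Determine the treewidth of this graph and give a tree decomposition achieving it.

The largest bag has 4 vertices, giving width 3; this decomposition certifies tw(G) ≤ 3. On the other hand G contains the 4-clique {b, d, f, g}. A clique must lie in a single bag of any decomposition, so no decomposition can have width below 3. Hence tw(G) = 3 exactly.

Treewidth 3.
One such decomposition:
Bags: B1 = {b, e, f, i}  B2 = {b, c, e, f}  B3 = {b, e, f, g}  B4 = {b, d, f, g}  B5 = {a, e, f, i}  B6 = {c, e, f, h}
Tree: B1–B2, B2–B3, B3–B4, B1–B5, B2–B6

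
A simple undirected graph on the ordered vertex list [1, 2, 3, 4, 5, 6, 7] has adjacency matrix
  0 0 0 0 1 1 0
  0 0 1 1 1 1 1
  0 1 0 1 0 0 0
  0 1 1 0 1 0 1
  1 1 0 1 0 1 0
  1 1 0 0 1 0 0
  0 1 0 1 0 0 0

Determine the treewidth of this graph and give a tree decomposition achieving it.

Every bag has size at most 3, so the width is 3 − 1 = 2 and tw(G) ≤ 2. Conversely, {1, 5, 6} is a clique of size 3, and the vertices of any clique must share a bag in every tree decomposition; so some bag has ≥ 3 vertices and tw(G) ≥ 2. Combining the bounds, tw(G) = 2.

Treewidth 2.
One optimal decomposition is:
Bags: B1 = {2, 4, 5}  B2 = {2, 5, 6}  B3 = {2, 3, 4}  B4 = {2, 4, 7}  B5 = {1, 5, 6}
Tree: B1–B2, B1–B3, B3–B4, B2–B5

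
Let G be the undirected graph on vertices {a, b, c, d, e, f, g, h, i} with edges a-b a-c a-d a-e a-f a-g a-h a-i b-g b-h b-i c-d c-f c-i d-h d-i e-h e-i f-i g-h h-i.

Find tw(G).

3

A width-3 tree decomposition is:
Bags: B1 = {a, e, h, i}  B2 = {a, d, h, i}  B3 = {a, c, d, i}  B4 = {a, b, h, i}  B5 = {a, c, f, i}  B6 = {a, b, g, h}
Tree: B1–B2, B2–B3, B2–B4, B3–B5, B4–B6
The largest bag has 4 vertices, giving width 3; this decomposition certifies tw(G) ≤ 3. On the other hand G contains the 4-clique {a, b, g, h}. A clique must lie in a single bag of any decomposition, so no decomposition can have width below 3. The upper and lower bounds meet at 3, so that is the treewidth.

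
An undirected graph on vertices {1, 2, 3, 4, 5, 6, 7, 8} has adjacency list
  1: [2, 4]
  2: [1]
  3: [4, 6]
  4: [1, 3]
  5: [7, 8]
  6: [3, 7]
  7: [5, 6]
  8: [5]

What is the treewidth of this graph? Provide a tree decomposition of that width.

Every bag has size at most 2, so the width is 2 − 1 = 1 and tw(G) ≤ 1. Any graph with an edge has treewidth ≥ 1, and G has the edge 2–1. Combining the bounds, tw(G) = 1.

Treewidth 1.
One such decomposition:
Bags: B1 = {1, 2}  B2 = {1, 4}  B3 = {3, 4}  B4 = {3, 6}  B5 = {6, 7}  B6 = {5, 7}  B7 = {5, 8}
Tree: B1–B2, B2–B3, B3–B4, B4–B5, B5–B6, B6–B7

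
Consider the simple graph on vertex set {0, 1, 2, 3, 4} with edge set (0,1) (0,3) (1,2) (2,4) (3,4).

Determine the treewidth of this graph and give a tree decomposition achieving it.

Treewidth 2.
One optimal decomposition is:
Bags: B1 = {0, 1, 2}  B2 = {0, 2, 4}  B3 = {0, 3, 4}
Tree: B1–B2, B2–B3

The largest bag has 3 vertices, giving width 2; this decomposition certifies tw(G) ≤ 2. Since 0–1–2–4–3–0 is a cycle in G, G is not acyclic. Forests are exactly the graphs of treewidth ≤ 1, so tw(G) ≥ 2. Hence tw(G) = 2 exactly.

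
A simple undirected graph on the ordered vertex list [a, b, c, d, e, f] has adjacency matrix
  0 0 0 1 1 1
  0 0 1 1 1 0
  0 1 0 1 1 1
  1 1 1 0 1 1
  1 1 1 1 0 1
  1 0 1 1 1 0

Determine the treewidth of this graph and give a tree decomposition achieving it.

Treewidth 3.
One such decomposition:
Bags: B1 = {c, d, e, f}  B2 = {b, c, d, e}  B3 = {a, d, e, f}
Tree: B1–B2, B1–B3

Every bag has size at most 4, so the width is 4 − 1 = 3 and tw(G) ≤ 3. For the lower bound, the 4 vertices {c, d, e, f} are pairwise adjacent, and any tree decomposition puts a clique entirely inside one bag — forcing width ≥ 3. The upper and lower bounds meet at 3, so that is the treewidth.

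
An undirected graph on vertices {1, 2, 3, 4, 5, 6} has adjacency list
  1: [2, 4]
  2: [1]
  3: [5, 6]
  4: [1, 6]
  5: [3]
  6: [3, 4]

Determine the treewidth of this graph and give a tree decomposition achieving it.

The largest bag has 2 vertices, giving width 1; this decomposition certifies tw(G) ≤ 1. Since G has at least one edge (e.g. 2–1), it is not an edgeless graph, so tw(G) ≥ 1. Hence tw(G) = 1 exactly.

Treewidth 1.
Bags: B1 = {1, 2}  B2 = {1, 4}  B3 = {4, 6}  B4 = {3, 6}  B5 = {3, 5}
Tree: B1–B2, B2–B3, B3–B4, B4–B5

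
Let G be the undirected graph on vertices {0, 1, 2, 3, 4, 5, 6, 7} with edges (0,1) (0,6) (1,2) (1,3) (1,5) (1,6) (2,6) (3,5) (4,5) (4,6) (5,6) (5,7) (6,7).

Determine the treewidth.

A width-2 tree decomposition is:
Bags: B1 = {1, 5, 6}  B2 = {1, 3, 5}  B3 = {0, 1, 6}  B4 = {1, 2, 6}  B5 = {4, 5, 6}  B6 = {5, 6, 7}
Tree: B1–B2, B1–B3, B1–B4, B1–B5, B1–B6
The largest bag has 3 vertices, giving width 2; this decomposition certifies tw(G) ≤ 2. For the lower bound, the 3 vertices {1, 3, 5} are pairwise adjacent, and any tree decomposition puts a clique entirely inside one bag — forcing width ≥ 2. Therefore the treewidth is 2.

2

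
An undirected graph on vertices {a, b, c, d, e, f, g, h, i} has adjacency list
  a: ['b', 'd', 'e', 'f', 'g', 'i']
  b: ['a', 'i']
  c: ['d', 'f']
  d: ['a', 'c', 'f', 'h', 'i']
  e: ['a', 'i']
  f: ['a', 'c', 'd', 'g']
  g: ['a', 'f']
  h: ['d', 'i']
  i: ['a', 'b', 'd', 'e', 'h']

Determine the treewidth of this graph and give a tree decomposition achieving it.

Treewidth 2.
Bags: B1 = {a, d, f}  B2 = {a, d, i}  B3 = {a, e, i}  B4 = {d, h, i}  B5 = {a, f, g}  B6 = {a, b, i}  B7 = {c, d, f}
Tree: B1–B2, B2–B3, B2–B4, B1–B5, B3–B6, B1–B7

Every bag has size at most 3, so the width is 3 − 1 = 2 and tw(G) ≤ 2. Conversely, {d, h, i} is a clique of size 3, and the vertices of any clique must share a bag in every tree decomposition; so some bag has ≥ 3 vertices and tw(G) ≥ 2. Combining the bounds, tw(G) = 2.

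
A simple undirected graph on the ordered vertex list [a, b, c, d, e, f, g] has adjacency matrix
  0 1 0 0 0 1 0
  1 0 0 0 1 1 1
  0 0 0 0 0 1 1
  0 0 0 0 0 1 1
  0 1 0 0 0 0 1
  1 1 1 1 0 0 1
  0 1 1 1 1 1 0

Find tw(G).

2

A width-2 tree decomposition is:
Bags: B1 = {d, f, g}  B2 = {b, f, g}  B3 = {b, e, g}  B4 = {a, b, f}  B5 = {c, f, g}
Tree: B1–B2, B2–B3, B2–B4, B2–B5
The largest bag has 3 vertices, giving width 2; this decomposition certifies tw(G) ≤ 2. Conversely, {b, e, g} is a clique of size 3, and the vertices of any clique must share a bag in every tree decomposition; so some bag has ≥ 3 vertices and tw(G) ≥ 2. Combining the bounds, tw(G) = 2.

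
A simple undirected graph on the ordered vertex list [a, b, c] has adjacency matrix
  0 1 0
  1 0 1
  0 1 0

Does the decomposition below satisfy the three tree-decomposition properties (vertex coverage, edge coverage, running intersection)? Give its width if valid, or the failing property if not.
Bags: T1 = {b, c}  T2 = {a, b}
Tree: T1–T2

Yes; width 1.

Checking the three conditions: (i) the bags cover all of {a, b, c}; (ii) for each edge, some bag contains both endpoints; (iii) the bags containing any fixed vertex form a subtree. All hold, so the decomposition is valid with width 2 − 1 = 1.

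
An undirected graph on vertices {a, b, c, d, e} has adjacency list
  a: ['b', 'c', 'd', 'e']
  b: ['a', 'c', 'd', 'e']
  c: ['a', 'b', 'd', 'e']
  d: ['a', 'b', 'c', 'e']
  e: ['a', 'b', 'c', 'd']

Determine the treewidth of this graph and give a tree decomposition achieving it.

With just one bag of size 5, the width is 5 − 1 = 4, so tw(G) ≤ 4. On the other hand G contains the 5-clique {a, b, c, d, e}. A clique must lie in a single bag of any decomposition, so no decomposition can have width below 4. Combining the bounds, tw(G) = 4.

Treewidth 4.
One such decomposition:
Bags: B1 = {a, b, c, d, e}
Tree: (single bag)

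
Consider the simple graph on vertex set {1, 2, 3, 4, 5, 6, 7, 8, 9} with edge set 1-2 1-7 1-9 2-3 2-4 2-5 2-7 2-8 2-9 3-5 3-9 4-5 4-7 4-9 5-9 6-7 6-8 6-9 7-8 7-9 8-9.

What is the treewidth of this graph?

A width-3 tree decomposition is:
Bags: B1 = {2, 4, 7, 9}  B2 = {2, 4, 5, 9}  B3 = {2, 7, 8, 9}  B4 = {2, 3, 5, 9}  B5 = {1, 2, 7, 9}  B6 = {6, 7, 8, 9}
Tree: B1–B2, B1–B3, B2–B4, B1–B5, B3–B6
Each bag holds 4 vertices, so the decomposition has width 3, which upper-bounds the treewidth. Conversely, {2, 3, 5, 9} is a clique of size 4, and the vertices of any clique must share a bag in every tree decomposition; so some bag has ≥ 4 vertices and tw(G) ≥ 3. Hence tw(G) = 3 exactly.

3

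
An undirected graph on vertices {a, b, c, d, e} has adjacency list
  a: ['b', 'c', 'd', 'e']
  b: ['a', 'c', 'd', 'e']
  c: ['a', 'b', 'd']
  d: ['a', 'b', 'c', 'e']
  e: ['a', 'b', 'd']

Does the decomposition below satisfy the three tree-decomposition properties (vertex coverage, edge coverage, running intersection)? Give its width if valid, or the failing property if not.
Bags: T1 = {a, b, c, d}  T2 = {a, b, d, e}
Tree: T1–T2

Yes; width 3.

Checking the three conditions: (i) the bags cover all of {a, b, c, d, e}; (ii) for each edge, some bag contains both endpoints; (iii) the bags containing any fixed vertex form a subtree. All hold, so the decomposition is valid with width 4 − 1 = 3.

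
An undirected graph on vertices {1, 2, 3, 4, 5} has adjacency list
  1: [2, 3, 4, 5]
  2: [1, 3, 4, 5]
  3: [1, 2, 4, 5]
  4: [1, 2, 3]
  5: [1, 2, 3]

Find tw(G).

3

A width-3 tree decomposition is:
Bags: B1 = {1, 2, 3, 4}  B2 = {1, 2, 3, 5}
Tree: B1–B2
Every bag has size at most 4, so the width is 4 − 1 = 3 and tw(G) ≤ 3. For the lower bound, the 4 vertices {1, 2, 3, 4} are pairwise adjacent, and any tree decomposition puts a clique entirely inside one bag — forcing width ≥ 3. Hence tw(G) = 3 exactly.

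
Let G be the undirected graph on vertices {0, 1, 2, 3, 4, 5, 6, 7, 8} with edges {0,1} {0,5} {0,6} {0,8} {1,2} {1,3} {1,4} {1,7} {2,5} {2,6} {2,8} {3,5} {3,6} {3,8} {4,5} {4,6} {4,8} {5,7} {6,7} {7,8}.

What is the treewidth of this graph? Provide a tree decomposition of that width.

Every bag has size at most 5, so the width is 5 − 1 = 4 and tw(G) ≤ 4. For the lower bound: the 5 vertex sets {0,5}, {2,8}, {1,3}, {6}, {7} are disjoint, each induces a connected subgraph, and every pair is joined by at least one edge of G. Contracting each set to a single vertex therefore yields K_{5} as a minor, and since treewidth is minor-monotone, tw(G) ≥ tw(K_{5}) = 4. Hence tw(G) = 4 exactly.

Treewidth 4.
One optimal decomposition is:
Bags: B1 = {0, 1, 5, 6, 8}  B2 = {1, 2, 5, 6, 8}  B3 = {1, 3, 5, 6, 8}  B4 = {1, 5, 6, 7, 8}  B5 = {1, 4, 5, 6, 8}
Tree: B1–B2, B2–B3, B3–B4, B4–B5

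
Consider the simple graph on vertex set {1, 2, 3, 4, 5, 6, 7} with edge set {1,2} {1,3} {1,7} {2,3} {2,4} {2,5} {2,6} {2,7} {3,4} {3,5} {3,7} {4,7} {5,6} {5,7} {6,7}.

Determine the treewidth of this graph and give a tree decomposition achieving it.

Treewidth 3.
Bags: B1 = {1, 2, 3, 7}  B2 = {2, 3, 5, 7}  B3 = {2, 3, 4, 7}  B4 = {2, 5, 6, 7}
Tree: B1–B2, B2–B3, B2–B4

Each bag holds 4 vertices, so the decomposition has width 3, which upper-bounds the treewidth. For the lower bound, the 4 vertices {1, 2, 3, 7} are pairwise adjacent, and any tree decomposition puts a clique entirely inside one bag — forcing width ≥ 3. Hence tw(G) = 3 exactly.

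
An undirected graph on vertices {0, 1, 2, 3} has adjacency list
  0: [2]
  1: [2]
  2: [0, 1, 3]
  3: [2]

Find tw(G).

A width-1 tree decomposition is:
Bags: B1 = {0, 2}  B2 = {1, 2}  B3 = {2, 3}
Tree: B1–B2, B2–B3
Each bag holds 2 vertices, so the decomposition has width 1, which upper-bounds the treewidth. Since G has at least one edge (e.g. 2–0), it is not an edgeless graph, so tw(G) ≥ 1. Combining the bounds, tw(G) = 1.

1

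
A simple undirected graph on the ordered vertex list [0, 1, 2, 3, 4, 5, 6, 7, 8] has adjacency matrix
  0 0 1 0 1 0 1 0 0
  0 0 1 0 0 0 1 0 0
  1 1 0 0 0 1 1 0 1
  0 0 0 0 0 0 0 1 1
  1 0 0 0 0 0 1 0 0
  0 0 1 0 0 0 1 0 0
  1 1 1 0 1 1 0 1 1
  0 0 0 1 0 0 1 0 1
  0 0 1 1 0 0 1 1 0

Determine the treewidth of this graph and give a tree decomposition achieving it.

Each bag holds 3 vertices, so the decomposition has width 2, which upper-bounds the treewidth. For the lower bound, the 3 vertices {3, 7, 8} are pairwise adjacent, and any tree decomposition puts a clique entirely inside one bag — forcing width ≥ 2. Combining the bounds, tw(G) = 2.

Treewidth 2.
One such decomposition:
Bags: B1 = {6, 7, 8}  B2 = {2, 6, 8}  B3 = {3, 7, 8}  B4 = {0, 2, 6}  B5 = {1, 2, 6}  B6 = {0, 4, 6}  B7 = {2, 5, 6}
Tree: B1–B2, B1–B3, B2–B4, B4–B5, B4–B6, B5–B7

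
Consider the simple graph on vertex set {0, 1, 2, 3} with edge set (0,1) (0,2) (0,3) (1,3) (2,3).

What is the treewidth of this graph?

2

A width-2 tree decomposition is:
Bags: B1 = {0, 2, 3}  B2 = {0, 1, 3}
Tree: B1–B2
The largest bag has 3 vertices, giving width 2; this decomposition certifies tw(G) ≤ 2. For the lower bound, the 3 vertices {0, 1, 3} are pairwise adjacent, and any tree decomposition puts a clique entirely inside one bag — forcing width ≥ 2. The upper and lower bounds meet at 2, so that is the treewidth.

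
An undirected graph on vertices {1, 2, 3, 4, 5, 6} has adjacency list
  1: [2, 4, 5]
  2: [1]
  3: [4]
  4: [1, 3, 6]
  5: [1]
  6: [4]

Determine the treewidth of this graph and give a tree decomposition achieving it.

Every bag has size at most 2, so the width is 2 − 1 = 1 and tw(G) ≤ 1. G has an edge, so its treewidth is at least 1. Hence tw(G) = 1 exactly.

Treewidth 1.
Bags: B1 = {3, 4}  B2 = {4, 6}  B3 = {1, 4}  B4 = {1, 2}  B5 = {1, 5}
Tree: B1–B2, B1–B3, B3–B4, B4–B5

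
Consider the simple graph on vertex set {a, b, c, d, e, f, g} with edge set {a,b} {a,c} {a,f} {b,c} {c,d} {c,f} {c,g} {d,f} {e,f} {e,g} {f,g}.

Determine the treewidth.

2

A width-2 tree decomposition is:
Bags: B1 = {a, c, f}  B2 = {c, f, g}  B3 = {c, d, f}  B4 = {a, b, c}  B5 = {e, f, g}
Tree: B1–B2, B2–B3, B1–B4, B2–B5
Each bag holds 3 vertices, so the decomposition has width 2, which upper-bounds the treewidth. Conversely, {e, f, g} is a clique of size 3, and the vertices of any clique must share a bag in every tree decomposition; so some bag has ≥ 3 vertices and tw(G) ≥ 2. Therefore the treewidth is 2.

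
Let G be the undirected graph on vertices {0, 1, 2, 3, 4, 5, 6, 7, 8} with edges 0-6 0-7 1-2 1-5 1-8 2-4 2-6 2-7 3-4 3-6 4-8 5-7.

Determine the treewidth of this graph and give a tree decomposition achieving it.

Each bag holds 4 vertices, so the decomposition has width 3, which upper-bounds the treewidth. For the lower bound: the 4 vertex sets {3,4,8}, {6}, {2}, {0,1,5,7} are disjoint, each induces a connected subgraph, and every pair is joined by at least one edge of G. Contracting each set to a single vertex therefore yields K_{4} as a minor, and since treewidth is minor-monotone, tw(G) ≥ tw(K_{4}) = 3. Therefore the treewidth is 3.

Treewidth 3.
Bags: B1 = {3, 4, 6, 8}  B2 = {2, 4, 6, 8}  B3 = {1, 2, 6, 8}  B4 = {0, 1, 2, 6}  B5 = {0, 1, 2, 7}  B6 = {0, 1, 5, 7}
Tree: B1–B2, B2–B3, B3–B4, B4–B5, B5–B6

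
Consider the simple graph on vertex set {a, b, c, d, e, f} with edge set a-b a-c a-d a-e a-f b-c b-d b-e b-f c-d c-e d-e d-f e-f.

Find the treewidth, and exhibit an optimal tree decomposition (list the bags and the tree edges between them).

Treewidth 4.
Bags: B1 = {a, b, c, d, e}  B2 = {a, b, d, e, f}
Tree: B1–B2

The largest bag has 5 vertices, giving width 4; this decomposition certifies tw(G) ≤ 4. For the lower bound, the 5 vertices {a, b, c, d, e} are pairwise adjacent, and any tree decomposition puts a clique entirely inside one bag — forcing width ≥ 4. The upper and lower bounds meet at 4, so that is the treewidth.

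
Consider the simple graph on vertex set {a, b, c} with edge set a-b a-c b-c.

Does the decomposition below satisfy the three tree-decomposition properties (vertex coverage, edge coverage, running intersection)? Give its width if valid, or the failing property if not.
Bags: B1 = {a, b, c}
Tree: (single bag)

Yes; width 2.

Checking the three conditions: (i) the bags cover all of {a, b, c}; (ii) for each edge, some bag contains both endpoints; (iii) the bags containing any fixed vertex form a subtree. All hold, so the decomposition is valid with width 3 − 1 = 2.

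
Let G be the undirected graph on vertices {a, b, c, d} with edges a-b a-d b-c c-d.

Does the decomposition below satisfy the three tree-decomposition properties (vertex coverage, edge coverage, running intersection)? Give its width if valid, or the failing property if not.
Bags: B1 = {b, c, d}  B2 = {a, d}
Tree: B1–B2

No — edge (b,a) lies in no bag.

A tree decomposition must satisfy three properties: every vertex lies in some bag; for every edge, both endpoints lie together in some bag; and for every vertex, the bags containing it form a connected subtree. Here edge (b,a) lies in no bag, so the decomposition is invalid.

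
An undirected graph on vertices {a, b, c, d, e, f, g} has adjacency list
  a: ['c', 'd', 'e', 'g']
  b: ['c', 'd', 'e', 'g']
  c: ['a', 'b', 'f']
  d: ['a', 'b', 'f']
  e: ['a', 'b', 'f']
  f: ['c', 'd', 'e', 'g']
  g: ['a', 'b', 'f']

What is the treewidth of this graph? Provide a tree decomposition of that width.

Each bag holds 4 vertices, so the decomposition has width 3, which upper-bounds the treewidth. For the lower bound: the 4 vertex sets {a,c}, {b,g}, {f}, {e} are disjoint, each induces a connected subgraph, and every pair is joined by at least one edge of G. Contracting each set to a single vertex therefore yields K_{4} as a minor, and since treewidth is minor-monotone, tw(G) ≥ tw(K_{4}) = 3. The upper and lower bounds meet at 3, so that is the treewidth.

Treewidth 3.
Bags: B1 = {a, b, c, f}  B2 = {a, b, f, g}  B3 = {a, b, e, f}  B4 = {a, b, d, f}
Tree: B1–B2, B2–B3, B3–B4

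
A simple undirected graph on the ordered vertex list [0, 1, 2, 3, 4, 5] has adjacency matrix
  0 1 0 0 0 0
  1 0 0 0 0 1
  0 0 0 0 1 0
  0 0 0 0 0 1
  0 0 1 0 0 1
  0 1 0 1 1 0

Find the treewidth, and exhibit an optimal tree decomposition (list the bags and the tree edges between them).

Every bag has size at most 2, so the width is 2 − 1 = 1 and tw(G) ≤ 1. G has an edge, so its treewidth is at least 1. Therefore the treewidth is 1.

Treewidth 1.
One such decomposition:
Bags: B1 = {1, 5}  B2 = {3, 5}  B3 = {0, 1}  B4 = {4, 5}  B5 = {2, 4}
Tree: B1–B2, B1–B3, B2–B4, B4–B5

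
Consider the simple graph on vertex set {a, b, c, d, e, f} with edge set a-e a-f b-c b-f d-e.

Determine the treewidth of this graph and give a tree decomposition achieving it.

Treewidth 1.
One such decomposition:
Bags: B1 = {b, c}  B2 = {b, f}  B3 = {a, f}  B4 = {a, e}  B5 = {d, e}
Tree: B1–B2, B2–B3, B3–B4, B4–B5

Every bag has size at most 2, so the width is 2 − 1 = 1 and tw(G) ≤ 1. Since G has at least one edge (e.g. c–b), it is not an edgeless graph, so tw(G) ≥ 1. Combining the bounds, tw(G) = 1.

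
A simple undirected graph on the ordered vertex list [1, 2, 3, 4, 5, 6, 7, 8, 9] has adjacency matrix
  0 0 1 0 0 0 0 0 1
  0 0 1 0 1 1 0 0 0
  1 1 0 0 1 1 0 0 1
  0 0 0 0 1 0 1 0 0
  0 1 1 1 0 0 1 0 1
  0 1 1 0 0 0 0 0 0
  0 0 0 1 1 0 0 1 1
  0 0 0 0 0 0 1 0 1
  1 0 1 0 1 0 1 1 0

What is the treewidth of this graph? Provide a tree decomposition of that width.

Treewidth 2.
Bags: B1 = {5, 7, 9}  B2 = {3, 5, 9}  B3 = {2, 3, 5}  B4 = {7, 8, 9}  B5 = {4, 5, 7}  B6 = {2, 3, 6}  B7 = {1, 3, 9}
Tree: B1–B2, B2–B3, B1–B4, B1–B5, B3–B6, B2–B7

Each bag holds 3 vertices, so the decomposition has width 2, which upper-bounds the treewidth. On the other hand G contains the 3-clique {7, 8, 9}. A clique must lie in a single bag of any decomposition, so no decomposition can have width below 2. Therefore the treewidth is 2.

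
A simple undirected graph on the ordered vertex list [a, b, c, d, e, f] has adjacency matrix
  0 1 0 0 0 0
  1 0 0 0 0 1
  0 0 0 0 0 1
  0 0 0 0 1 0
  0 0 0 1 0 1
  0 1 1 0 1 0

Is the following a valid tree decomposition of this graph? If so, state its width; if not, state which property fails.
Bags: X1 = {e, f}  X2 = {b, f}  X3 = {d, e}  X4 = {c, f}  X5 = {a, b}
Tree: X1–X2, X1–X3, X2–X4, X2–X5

Every vertex of G appears in some bag (union = {a, b, c, d, e, f}); every edge is covered by a bag; and for each vertex v the set of bags containing v is connected in the bag tree. The decomposition is therefore valid. The largest bag has 2 vertices, so the width is 1.

Yes; width 1.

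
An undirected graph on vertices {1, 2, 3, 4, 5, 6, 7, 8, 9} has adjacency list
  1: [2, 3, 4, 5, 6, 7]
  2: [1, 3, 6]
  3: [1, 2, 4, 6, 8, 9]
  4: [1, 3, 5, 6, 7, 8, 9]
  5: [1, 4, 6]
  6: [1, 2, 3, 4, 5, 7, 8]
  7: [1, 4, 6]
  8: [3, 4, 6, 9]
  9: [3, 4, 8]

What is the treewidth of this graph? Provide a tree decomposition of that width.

Each bag holds 4 vertices, so the decomposition has width 3, which upper-bounds the treewidth. On the other hand G contains the 4-clique {1, 2, 3, 6}. A clique must lie in a single bag of any decomposition, so no decomposition can have width below 3. Therefore the treewidth is 3.

Treewidth 3.
Bags: B1 = {1, 2, 3, 6}  B2 = {1, 3, 4, 6}  B3 = {1, 4, 5, 6}  B4 = {3, 4, 6, 8}  B5 = {1, 4, 6, 7}  B6 = {3, 4, 8, 9}
Tree: B1–B2, B2–B3, B2–B4, B3–B5, B4–B6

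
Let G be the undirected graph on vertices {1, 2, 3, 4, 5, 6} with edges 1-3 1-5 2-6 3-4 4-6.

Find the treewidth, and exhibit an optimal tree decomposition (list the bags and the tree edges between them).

The largest bag has 2 vertices, giving width 1; this decomposition certifies tw(G) ≤ 1. Any graph with an edge has treewidth ≥ 1, and G has the edge 2–6. Combining the bounds, tw(G) = 1.

Treewidth 1.
One such decomposition:
Bags: B1 = {2, 6}  B2 = {4, 6}  B3 = {3, 4}  B4 = {1, 3}  B5 = {1, 5}
Tree: B1–B2, B2–B3, B3–B4, B4–B5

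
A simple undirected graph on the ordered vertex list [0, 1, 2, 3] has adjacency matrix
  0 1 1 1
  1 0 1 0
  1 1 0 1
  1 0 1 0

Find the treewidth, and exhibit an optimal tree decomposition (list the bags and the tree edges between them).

Treewidth 2.
One optimal decomposition is:
Bags: B1 = {0, 1, 2}  B2 = {0, 2, 3}
Tree: B1–B2

Every bag has size at most 3, so the width is 3 − 1 = 2 and tw(G) ≤ 2. On the other hand G contains the 3-clique {0, 1, 2}. A clique must lie in a single bag of any decomposition, so no decomposition can have width below 2. The upper and lower bounds meet at 2, so that is the treewidth.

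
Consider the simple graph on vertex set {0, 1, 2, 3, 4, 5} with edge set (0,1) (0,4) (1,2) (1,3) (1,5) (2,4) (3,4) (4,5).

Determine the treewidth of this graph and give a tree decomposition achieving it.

The largest bag has 3 vertices, giving width 2; this decomposition certifies tw(G) ≤ 2. For the lower bound, G contains the cycle 2–1–5–4–2, so G is not a forest; only forests have treewidth ≤ 1, hence tw(G) ≥ 2. Combining the bounds, tw(G) = 2.

Treewidth 2.
One such decomposition:
Bags: B1 = {1, 2, 4}  B2 = {1, 4, 5}  B3 = {0, 1, 4}  B4 = {1, 3, 4}
Tree: B1–B2, B2–B3, B3–B4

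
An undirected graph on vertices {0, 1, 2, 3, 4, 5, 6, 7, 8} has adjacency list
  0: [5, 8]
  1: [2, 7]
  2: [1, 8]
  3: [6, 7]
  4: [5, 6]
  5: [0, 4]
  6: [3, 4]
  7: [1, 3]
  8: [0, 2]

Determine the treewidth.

2

A width-2 tree decomposition is:
Bags: B1 = {1, 3, 7}  B2 = {1, 2, 3}  B3 = {2, 3, 8}  B4 = {0, 3, 8}  B5 = {0, 3, 5}  B6 = {3, 4, 5}  B7 = {3, 4, 6}
Tree: B1–B2, B2–B3, B3–B4, B4–B5, B5–B6, B6–B7
Every bag has size at most 3, so the width is 3 − 1 = 2 and tw(G) ≤ 2. Since 3–7–1–2–8–0–5–4–6–3 is a cycle in G, G is not acyclic. Forests are exactly the graphs of treewidth ≤ 1, so tw(G) ≥ 2. Therefore the treewidth is 2.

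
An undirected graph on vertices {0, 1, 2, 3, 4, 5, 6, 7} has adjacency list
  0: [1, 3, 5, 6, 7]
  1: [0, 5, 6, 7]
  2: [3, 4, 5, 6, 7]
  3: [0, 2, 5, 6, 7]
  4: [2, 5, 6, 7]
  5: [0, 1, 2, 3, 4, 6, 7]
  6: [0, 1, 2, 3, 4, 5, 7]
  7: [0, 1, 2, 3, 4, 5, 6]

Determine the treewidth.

A width-4 tree decomposition is:
Bags: B1 = {2, 3, 5, 6, 7}  B2 = {0, 3, 5, 6, 7}  B3 = {0, 1, 5, 6, 7}  B4 = {2, 4, 5, 6, 7}
Tree: B1–B2, B2–B3, B1–B4
Each bag holds 5 vertices, so the decomposition has width 4, which upper-bounds the treewidth. For the lower bound, the 5 vertices {0, 1, 5, 6, 7} are pairwise adjacent, and any tree decomposition puts a clique entirely inside one bag — forcing width ≥ 4. Hence tw(G) = 4 exactly.

4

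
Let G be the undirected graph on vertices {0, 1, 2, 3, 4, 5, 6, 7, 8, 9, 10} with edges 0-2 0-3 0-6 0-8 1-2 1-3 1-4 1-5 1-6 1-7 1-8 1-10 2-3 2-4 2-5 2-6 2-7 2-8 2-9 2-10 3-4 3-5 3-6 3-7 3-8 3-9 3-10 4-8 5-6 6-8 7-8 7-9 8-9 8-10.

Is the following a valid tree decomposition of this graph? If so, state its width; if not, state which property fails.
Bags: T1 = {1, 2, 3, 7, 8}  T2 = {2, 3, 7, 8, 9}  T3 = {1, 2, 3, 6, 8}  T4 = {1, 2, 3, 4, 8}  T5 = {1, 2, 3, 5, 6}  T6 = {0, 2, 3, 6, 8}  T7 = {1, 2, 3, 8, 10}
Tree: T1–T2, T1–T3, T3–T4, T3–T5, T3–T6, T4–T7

Yes; width 4.

Checking the three conditions: (i) the bags cover all of {0, 1, 2, 3, 4, 5, 6, 7, 8, 9, 10}; (ii) for each edge, some bag contains both endpoints; (iii) the bags containing any fixed vertex form a subtree. All hold, so the decomposition is valid with width 5 − 1 = 4.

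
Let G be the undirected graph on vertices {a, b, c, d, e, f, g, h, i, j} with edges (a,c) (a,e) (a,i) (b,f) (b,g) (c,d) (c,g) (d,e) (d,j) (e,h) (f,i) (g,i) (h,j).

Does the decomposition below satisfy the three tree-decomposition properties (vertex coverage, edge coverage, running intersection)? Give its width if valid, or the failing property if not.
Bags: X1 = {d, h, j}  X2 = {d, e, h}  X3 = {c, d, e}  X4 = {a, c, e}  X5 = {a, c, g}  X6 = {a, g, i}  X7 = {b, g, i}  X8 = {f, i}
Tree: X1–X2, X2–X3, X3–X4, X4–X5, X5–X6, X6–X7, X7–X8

A tree decomposition must satisfy three properties: every vertex lies in some bag; for every edge, both endpoints lie together in some bag; and for every vertex, the bags containing it form a connected subtree. Here edge (b,f) lies in no bag, so the decomposition is invalid.

No — edge (b,f) lies in no bag.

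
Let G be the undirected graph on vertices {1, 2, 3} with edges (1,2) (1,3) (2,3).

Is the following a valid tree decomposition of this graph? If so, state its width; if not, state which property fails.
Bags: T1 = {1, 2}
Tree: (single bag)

A tree decomposition must satisfy three properties: every vertex lies in some bag; for every edge, both endpoints lie together in some bag; and for every vertex, the bags containing it form a connected subtree. Here vertex 3 appears in no bag, so the decomposition is invalid.

No — vertex 3 appears in no bag.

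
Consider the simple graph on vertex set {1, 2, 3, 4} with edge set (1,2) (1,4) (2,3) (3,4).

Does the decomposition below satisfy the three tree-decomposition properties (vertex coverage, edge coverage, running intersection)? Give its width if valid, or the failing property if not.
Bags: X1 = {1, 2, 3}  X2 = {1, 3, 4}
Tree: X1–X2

Yes; width 2.

Checking the three conditions: (i) the bags cover all of {1, 2, 3, 4}; (ii) for each edge, some bag contains both endpoints; (iii) the bags containing any fixed vertex form a subtree. All hold, so the decomposition is valid with width 3 − 1 = 2.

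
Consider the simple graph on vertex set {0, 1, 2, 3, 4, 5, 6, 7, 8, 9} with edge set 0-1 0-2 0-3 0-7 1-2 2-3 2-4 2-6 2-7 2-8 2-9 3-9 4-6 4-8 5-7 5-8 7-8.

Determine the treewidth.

A width-2 tree decomposition is:
Bags: B1 = {0, 1, 2}  B2 = {0, 2, 7}  B3 = {2, 7, 8}  B4 = {0, 2, 3}  B5 = {2, 4, 8}  B6 = {2, 4, 6}  B7 = {5, 7, 8}  B8 = {2, 3, 9}
Tree: B1–B2, B2–B3, B1–B4, B3–B5, B5–B6, B3–B7, B4–B8
Every bag has size at most 3, so the width is 3 − 1 = 2 and tw(G) ≤ 2. On the other hand G contains the 3-clique {0, 1, 2}. A clique must lie in a single bag of any decomposition, so no decomposition can have width below 2. The upper and lower bounds meet at 2, so that is the treewidth.

2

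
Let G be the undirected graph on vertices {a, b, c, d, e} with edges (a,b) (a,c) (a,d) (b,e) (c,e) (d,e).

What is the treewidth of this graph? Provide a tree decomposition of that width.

Treewidth 2.
Bags: B1 = {a, b, e}  B2 = {a, c, e}  B3 = {a, d, e}
Tree: B1–B2, B2–B3

Each bag holds 3 vertices, so the decomposition has width 2, which upper-bounds the treewidth. Since b–a–c–e–b is a cycle in G, G is not acyclic. Forests are exactly the graphs of treewidth ≤ 1, so tw(G) ≥ 2. Hence tw(G) = 2 exactly.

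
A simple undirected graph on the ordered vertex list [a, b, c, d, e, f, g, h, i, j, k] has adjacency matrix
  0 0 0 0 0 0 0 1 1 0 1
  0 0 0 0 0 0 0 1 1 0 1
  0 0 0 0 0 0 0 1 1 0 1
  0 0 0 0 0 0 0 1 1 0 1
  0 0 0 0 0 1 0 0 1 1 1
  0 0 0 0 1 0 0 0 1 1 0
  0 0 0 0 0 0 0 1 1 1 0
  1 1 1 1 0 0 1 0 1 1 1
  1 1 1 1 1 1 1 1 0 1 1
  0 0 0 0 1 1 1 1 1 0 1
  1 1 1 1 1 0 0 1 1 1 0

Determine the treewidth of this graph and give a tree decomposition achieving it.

Every bag has size at most 4, so the width is 4 − 1 = 3 and tw(G) ≤ 3. For the lower bound, the 4 vertices {e, f, i, j} are pairwise adjacent, and any tree decomposition puts a clique entirely inside one bag — forcing width ≥ 3. The upper and lower bounds meet at 3, so that is the treewidth.

Treewidth 3.
One optimal decomposition is:
Bags: B1 = {b, h, i, k}  B2 = {h, i, j, k}  B3 = {e, i, j, k}  B4 = {e, f, i, j}  B5 = {d, h, i, k}  B6 = {g, h, i, j}  B7 = {a, h, i, k}  B8 = {c, h, i, k}
Tree: B1–B2, B2–B3, B3–B4, B2–B5, B2–B6, B1–B7, B2–B8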